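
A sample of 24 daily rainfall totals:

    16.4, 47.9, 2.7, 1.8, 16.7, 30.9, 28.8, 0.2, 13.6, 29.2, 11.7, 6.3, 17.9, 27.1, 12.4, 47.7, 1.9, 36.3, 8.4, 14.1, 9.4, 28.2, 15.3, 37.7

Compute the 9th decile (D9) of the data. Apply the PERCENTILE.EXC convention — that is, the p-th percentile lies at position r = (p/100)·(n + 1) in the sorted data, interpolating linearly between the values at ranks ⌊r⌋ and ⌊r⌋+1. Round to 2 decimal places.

Sorted: 0.2, 1.8, 1.9, 2.7, 6.3, 8.4, 9.4, 11.7, 12.4, 13.6, 14.1, 15.3, 16.4, 16.7, 17.9, 27.1, 28.2, 28.8, 29.2, 30.9, 36.3, 37.7, 47.7, 47.9.
n = 24.
r = (90/100)·(24 + 1) = 22.5.
Rank 22 is 37.7 and rank 23 is 47.7.
Interpolate: 37.7 + 0.5·(47.7 − 37.7) = 37.7 + 0.5·10 = 42.7.

42.70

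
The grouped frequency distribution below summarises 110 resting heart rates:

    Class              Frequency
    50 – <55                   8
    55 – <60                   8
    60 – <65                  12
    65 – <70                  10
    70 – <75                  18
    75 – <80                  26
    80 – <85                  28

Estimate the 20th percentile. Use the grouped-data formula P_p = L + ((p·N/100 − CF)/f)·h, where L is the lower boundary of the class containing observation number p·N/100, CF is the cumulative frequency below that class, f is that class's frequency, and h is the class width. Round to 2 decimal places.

N = 110; target position k = 20/100 · 110 = 22.
Cumulative frequencies: 8, 16, 28, 38, 56, 82, 110.
Observation 22 falls in the class 60 – <65.
L = 60, CF = 16, f = 12, h = 5.
P20 = 60 + ((22 − 16)/12)·5 = 60 + 2.5 = 62.5.

62.50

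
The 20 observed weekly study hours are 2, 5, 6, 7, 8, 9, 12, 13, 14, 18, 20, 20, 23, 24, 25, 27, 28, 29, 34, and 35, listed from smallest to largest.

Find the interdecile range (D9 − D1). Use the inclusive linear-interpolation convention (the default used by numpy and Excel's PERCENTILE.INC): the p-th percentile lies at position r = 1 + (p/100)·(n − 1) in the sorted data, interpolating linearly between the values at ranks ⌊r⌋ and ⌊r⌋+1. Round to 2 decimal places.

23.60

n = 20.
P10: r = 2.9; ranks 2–3 are 5, 6; interpolating gives 5.9.
P90: r = 18.1; ranks 18–19 are 29, 34; interpolating gives 29.5.
Difference: 29.5 − 5.9 = 23.6.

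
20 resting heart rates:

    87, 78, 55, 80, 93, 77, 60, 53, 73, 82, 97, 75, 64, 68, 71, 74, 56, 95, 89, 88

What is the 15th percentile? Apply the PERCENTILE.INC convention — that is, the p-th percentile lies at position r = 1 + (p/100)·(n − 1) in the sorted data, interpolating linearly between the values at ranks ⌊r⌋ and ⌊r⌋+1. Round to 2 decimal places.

59.40

Sorted: 53, 55, 56, 60, 64, 68, 71, 73, 74, 75, 77, 78, 80, 82, 87, 88, 89, 93, 95, 97.
n = 20.
r = 1 + (15/100)·(20 − 1) = 1 + 2.85 = 3.85.
Rank 3 is 56 and rank 4 is 60.
Interpolate: 56 + 0.85·(60 − 56) = 56 + 0.85·4 = 59.4.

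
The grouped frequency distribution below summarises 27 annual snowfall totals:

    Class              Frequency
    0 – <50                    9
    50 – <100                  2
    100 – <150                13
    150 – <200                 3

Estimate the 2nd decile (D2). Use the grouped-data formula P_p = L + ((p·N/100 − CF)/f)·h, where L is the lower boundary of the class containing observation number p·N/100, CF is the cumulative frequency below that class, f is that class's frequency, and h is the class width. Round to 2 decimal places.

N = 27; target position k = 20/100 · 27 = 5.4.
Cumulative frequencies: 9, 11, 24, 27.
Observation 5.4 falls in the class 0 – <50.
L = 0, CF = 0, f = 9, h = 50.
P20 = 0 + ((5.4 − 0)/9)·50 = 0 + 30 = 30.

30.00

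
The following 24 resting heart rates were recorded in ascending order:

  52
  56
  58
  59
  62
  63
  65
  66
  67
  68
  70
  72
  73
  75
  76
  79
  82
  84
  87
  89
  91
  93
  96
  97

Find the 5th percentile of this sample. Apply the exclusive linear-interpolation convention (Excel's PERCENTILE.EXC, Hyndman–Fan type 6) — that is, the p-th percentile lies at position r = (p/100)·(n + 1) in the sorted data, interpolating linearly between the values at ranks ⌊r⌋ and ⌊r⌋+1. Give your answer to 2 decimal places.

53.00

n = 24.
r = (5/100)·(24 + 1) = 1.25.
Rank 1 is 52 and rank 2 is 56.
Interpolate: 52 + 0.25·(56 − 52) = 52 + 0.25·4 = 53.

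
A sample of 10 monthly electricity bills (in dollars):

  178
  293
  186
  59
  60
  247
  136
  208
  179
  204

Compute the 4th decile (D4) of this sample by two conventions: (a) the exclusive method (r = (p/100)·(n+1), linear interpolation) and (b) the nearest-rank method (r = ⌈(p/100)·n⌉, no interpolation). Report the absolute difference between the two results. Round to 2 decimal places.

0.40

Sorted: 59, 60, 136, 178, 179, 186, 204, 208, 247, 293.
n = 10.
(a) r = 4.4; between ranks 4 (178) and 5 (179): 178.4.
(b) the nearest-rank method: rank 4 → 178.
|178.4 − 178| = 0.4.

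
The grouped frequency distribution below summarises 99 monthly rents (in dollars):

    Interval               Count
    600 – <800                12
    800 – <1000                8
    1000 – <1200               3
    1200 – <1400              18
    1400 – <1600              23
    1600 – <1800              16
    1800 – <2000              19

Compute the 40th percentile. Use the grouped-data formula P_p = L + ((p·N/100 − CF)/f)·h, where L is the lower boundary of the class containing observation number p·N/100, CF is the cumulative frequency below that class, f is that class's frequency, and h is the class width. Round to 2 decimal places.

1384.44

N = 99; target position k = 40/100 · 99 = 39.6.
Cumulative frequencies: 12, 20, 23, 41, 64, 80, 99.
Observation 39.6 falls in the class 1200 – <1400.
L = 1200, CF = 23, f = 18, h = 200.
P40 = 1200 + ((39.6 − 23)/18)·200 = 1200 + 184.444 = 1384.44.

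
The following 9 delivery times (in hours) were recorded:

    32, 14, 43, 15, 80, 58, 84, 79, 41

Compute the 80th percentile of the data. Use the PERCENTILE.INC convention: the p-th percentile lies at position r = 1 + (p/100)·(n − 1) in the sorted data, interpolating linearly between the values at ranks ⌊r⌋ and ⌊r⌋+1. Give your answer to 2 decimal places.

79.40

Sorted: 14, 15, 32, 41, 43, 58, 79, 80, 84.
n = 9.
r = 1 + (80/100)·(9 − 1) = 1 + 6.4 = 7.4.
Rank 7 is 79 and rank 8 is 80.
Interpolate: 79 + 0.4·(80 − 79) = 79 + 0.4·1 = 79.4.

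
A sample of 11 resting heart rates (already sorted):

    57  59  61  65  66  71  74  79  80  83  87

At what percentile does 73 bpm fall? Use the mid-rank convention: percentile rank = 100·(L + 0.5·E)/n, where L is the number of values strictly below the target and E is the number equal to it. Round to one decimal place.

Count below 73: L = 6; count equal: E = 0; n = 11.
Percentile rank = 100·(6 + 0.5·0)/11 = 100·6/11 = 54.55.

54.5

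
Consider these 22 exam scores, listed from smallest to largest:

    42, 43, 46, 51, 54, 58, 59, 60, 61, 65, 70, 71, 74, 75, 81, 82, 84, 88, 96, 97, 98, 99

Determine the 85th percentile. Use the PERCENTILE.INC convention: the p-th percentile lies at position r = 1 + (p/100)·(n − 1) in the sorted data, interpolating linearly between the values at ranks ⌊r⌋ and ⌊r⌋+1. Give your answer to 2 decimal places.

n = 22.
r = 1 + (85/100)·(22 − 1) = 1 + 17.85 = 18.85.
Rank 18 is 88 and rank 19 is 96.
Interpolate: 88 + 0.85·(96 − 88) = 88 + 0.85·8 = 94.8.

94.80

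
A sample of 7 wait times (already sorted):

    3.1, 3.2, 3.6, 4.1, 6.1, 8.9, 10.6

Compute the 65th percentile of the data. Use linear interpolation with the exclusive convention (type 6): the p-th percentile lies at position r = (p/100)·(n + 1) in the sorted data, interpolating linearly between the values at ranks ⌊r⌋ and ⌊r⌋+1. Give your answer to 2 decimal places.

n = 7.
r = (65/100)·(7 + 1) = 5.2.
Rank 5 is 6.1 and rank 6 is 8.9.
Interpolate: 6.1 + 0.2·(8.9 − 6.1) = 6.1 + 0.2·2.8 = 6.66.

6.66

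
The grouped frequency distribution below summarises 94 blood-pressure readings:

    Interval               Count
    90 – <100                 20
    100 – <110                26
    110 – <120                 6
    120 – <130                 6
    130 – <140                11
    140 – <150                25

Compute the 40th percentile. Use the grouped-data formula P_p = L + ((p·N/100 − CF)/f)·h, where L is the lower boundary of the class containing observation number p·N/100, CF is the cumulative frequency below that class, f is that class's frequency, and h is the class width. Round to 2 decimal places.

106.77

N = 94; target position k = 40/100 · 94 = 37.6.
Cumulative frequencies: 20, 46, 52, 58, 69, 94.
Observation 37.6 falls in the class 100 – <110.
L = 100, CF = 20, f = 26, h = 10.
P40 = 100 + ((37.6 − 20)/26)·10 = 100 + 6.76923 = 106.769.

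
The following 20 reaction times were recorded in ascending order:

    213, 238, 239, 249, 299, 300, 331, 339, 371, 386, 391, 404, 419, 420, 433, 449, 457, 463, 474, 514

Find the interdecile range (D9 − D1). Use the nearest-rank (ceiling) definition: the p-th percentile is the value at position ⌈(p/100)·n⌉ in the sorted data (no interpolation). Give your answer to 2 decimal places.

n = 20.
P10: rank ⌈10/100·20⌉ = 2 → 238.
P90: rank ⌈90/100·20⌉ = 18 → 463.
Difference: 463 − 238 = 225.

225.00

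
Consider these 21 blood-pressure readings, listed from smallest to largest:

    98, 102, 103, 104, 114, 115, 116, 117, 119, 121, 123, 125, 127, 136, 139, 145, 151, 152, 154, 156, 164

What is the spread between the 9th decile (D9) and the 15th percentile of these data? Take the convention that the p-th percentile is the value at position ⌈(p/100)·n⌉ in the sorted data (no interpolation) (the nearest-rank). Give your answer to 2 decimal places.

50.00

n = 21.
P15: rank ⌈15/100·21⌉ = 4 → 104.
P90: rank ⌈90/100·21⌉ = 19 → 154.
Difference: 154 − 104 = 50.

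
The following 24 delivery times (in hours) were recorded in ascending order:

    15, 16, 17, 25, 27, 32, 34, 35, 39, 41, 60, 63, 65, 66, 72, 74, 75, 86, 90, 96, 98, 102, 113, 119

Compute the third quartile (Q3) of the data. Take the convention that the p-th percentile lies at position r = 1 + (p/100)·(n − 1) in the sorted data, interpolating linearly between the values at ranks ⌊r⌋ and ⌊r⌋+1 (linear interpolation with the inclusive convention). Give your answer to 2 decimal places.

87.00

n = 24.
r = 1 + (75/100)·(24 − 1) = 1 + 17.25 = 18.25.
Rank 18 is 86 and rank 19 is 90.
Interpolate: 86 + 0.25·(90 − 86) = 86 + 0.25·4 = 87.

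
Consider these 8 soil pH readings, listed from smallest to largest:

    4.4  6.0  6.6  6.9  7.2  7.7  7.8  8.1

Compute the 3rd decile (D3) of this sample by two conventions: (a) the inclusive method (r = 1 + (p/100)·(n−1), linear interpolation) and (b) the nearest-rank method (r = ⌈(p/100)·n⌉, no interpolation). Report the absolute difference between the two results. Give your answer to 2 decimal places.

n = 8.
(a) r = 3.1; between ranks 3 (6.6) and 4 (6.9): 6.63.
(b) the nearest-rank method: rank 3 → 6.6.
|6.63 − 6.6| = 0.03.

0.03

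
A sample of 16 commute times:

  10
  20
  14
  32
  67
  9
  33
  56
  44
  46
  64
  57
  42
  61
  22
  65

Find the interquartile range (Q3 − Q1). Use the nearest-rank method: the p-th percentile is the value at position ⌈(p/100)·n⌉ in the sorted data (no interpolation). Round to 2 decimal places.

37.00

Sorted: 9, 10, 14, 20, 22, 32, 33, 42, 44, 46, 56, 57, 61, 64, 65, 67.
n = 16.
P25: rank ⌈25/100·16⌉ = 4 → 20.
P75: rank ⌈75/100·16⌉ = 12 → 57.
Difference: 57 − 20 = 37.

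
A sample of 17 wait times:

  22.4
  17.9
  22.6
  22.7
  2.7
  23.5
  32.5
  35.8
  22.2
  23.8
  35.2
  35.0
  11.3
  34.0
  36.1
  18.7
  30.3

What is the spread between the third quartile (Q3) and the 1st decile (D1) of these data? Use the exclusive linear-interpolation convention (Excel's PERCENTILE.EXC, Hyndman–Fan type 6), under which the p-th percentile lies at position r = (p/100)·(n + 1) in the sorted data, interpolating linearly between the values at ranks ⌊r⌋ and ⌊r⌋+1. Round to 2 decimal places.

Sorted: 2.7, 11.3, 17.9, 18.7, 22.2, 22.4, 22.6, 22.7, 23.5, 23.8, 30.3, 32.5, 34.0, 35.0, 35.2, 35.8, 36.1.
n = 17.
P10: r = 1.8; ranks 1–2 are 2.7, 11.3; interpolating gives 9.58.
P75: r = 13.5; ranks 13–14 are 34.0, 35.0; interpolating gives 34.5.
Difference: 34.5 − 9.58 = 24.92.

24.92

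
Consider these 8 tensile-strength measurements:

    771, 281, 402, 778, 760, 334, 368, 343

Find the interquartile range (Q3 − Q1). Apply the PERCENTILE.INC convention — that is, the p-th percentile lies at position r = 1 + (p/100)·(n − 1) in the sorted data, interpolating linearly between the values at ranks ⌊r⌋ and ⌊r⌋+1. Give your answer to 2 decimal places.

422.00

Sorted: 281, 334, 343, 368, 402, 760, 771, 778.
n = 8.
P25: r = 2.75; ranks 2–3 are 334, 343; interpolating gives 340.75.
P75: r = 6.25; ranks 6–7 are 760, 771; interpolating gives 762.75.
Difference: 762.75 − 340.75 = 422.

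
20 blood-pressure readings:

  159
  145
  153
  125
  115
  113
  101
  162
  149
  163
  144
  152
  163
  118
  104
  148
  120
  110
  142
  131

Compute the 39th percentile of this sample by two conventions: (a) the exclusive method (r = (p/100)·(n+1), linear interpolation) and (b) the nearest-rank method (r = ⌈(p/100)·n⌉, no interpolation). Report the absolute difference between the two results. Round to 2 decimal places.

Sorted: 101, 104, 110, 113, 115, 118, 120, 125, 131, 142, 144, 145, 148, 149, 152, 153, 159, 162, 163, 163.
n = 20.
(a) r = 8.19; between ranks 8 (125) and 9 (131): 126.14.
(b) the nearest-rank method: rank 8 → 125.
|126.14 − 125| = 1.14.

1.14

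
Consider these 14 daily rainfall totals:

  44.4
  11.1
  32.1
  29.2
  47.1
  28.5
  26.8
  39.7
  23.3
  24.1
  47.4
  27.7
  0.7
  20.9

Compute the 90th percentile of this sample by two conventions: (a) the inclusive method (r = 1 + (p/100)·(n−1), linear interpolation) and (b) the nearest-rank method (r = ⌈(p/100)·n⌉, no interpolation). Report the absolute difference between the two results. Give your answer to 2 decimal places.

0.81

Sorted: 0.7, 11.1, 20.9, 23.3, 24.1, 26.8, 27.7, 28.5, 29.2, 32.1, 39.7, 44.4, 47.1, 47.4.
n = 14.
(a) r = 12.7; between ranks 12 (44.4) and 13 (47.1): 46.29.
(b) the nearest-rank method: rank 13 → 47.1.
|46.29 − 47.1| = 0.81.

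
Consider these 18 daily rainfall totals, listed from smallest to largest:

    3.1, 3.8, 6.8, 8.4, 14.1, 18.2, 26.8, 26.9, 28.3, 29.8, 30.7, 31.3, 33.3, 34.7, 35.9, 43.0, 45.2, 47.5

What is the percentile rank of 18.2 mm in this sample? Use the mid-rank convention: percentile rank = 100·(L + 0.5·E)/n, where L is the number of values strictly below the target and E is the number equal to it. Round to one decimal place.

Count below 18.2: L = 5; count equal: E = 1; n = 18.
Percentile rank = 100·(5 + 0.5·1)/18 = 100·5.5/18 = 30.56.

30.6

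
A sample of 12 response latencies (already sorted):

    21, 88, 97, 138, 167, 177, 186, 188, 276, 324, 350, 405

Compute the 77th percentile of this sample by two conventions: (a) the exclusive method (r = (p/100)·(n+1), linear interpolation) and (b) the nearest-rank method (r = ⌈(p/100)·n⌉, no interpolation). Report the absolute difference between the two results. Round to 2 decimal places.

n = 12.
(a) r = 10.01; between ranks 10 (324) and 11 (350): 324.26.
(b) the nearest-rank method: rank 10 → 324.
|324.26 − 324| = 0.26.

0.26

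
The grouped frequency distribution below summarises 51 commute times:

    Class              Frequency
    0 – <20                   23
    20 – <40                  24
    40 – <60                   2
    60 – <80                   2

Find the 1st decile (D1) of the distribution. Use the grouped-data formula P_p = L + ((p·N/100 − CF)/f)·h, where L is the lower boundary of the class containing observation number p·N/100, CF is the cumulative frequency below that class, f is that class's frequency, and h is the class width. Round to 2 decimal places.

4.43

N = 51; target position k = 10/100 · 51 = 5.1.
Cumulative frequencies: 23, 47, 49, 51.
Observation 5.1 falls in the class 0 – <20.
L = 0, CF = 0, f = 23, h = 20.
P10 = 0 + ((5.1 − 0)/23)·20 = 0 + 4.43478 = 4.43478.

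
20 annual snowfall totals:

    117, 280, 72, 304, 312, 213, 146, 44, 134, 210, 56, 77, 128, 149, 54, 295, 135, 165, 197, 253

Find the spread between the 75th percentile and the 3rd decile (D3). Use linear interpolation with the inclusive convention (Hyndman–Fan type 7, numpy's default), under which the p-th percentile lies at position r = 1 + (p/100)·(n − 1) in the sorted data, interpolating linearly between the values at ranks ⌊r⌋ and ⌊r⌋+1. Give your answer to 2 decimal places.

Sorted: 44, 54, 56, 72, 77, 117, 128, 134, 135, 146, 149, 165, 197, 210, 213, 253, 280, 295, 304, 312.
n = 20.
P30: r = 6.7; ranks 6–7 are 117, 128; interpolating gives 124.7.
P75: r = 15.25; ranks 15–16 are 213, 253; interpolating gives 223.
Difference: 223 − 124.7 = 98.3.

98.30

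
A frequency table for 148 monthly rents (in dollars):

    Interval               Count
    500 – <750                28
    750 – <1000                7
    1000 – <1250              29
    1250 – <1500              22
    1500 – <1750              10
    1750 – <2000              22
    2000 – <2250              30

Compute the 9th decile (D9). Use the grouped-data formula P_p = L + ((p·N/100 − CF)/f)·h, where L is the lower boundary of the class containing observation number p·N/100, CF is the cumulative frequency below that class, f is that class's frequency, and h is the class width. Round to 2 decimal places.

2126.67

N = 148; target position k = 90/100 · 148 = 133.2.
Cumulative frequencies: 28, 35, 64, 86, 96, 118, 148.
Observation 133.2 falls in the class 2000 – <2250.
L = 2000, CF = 118, f = 30, h = 250.
P90 = 2000 + ((133.2 − 118)/30)·250 = 2000 + 126.667 = 2126.67.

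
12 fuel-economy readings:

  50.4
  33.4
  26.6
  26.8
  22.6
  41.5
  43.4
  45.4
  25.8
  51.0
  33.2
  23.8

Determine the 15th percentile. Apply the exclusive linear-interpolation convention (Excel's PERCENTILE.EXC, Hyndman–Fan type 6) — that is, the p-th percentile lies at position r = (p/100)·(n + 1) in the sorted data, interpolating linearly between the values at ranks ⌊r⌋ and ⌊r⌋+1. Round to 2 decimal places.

Sorted: 22.6, 23.8, 25.8, 26.6, 26.8, 33.2, 33.4, 41.5, 43.4, 45.4, 50.4, 51.0.
n = 12.
r = (15/100)·(12 + 1) = 1.95.
Rank 1 is 22.6 and rank 2 is 23.8.
Interpolate: 22.6 + 0.95·(23.8 − 22.6) = 22.6 + 0.95·1.2 = 23.74.

23.74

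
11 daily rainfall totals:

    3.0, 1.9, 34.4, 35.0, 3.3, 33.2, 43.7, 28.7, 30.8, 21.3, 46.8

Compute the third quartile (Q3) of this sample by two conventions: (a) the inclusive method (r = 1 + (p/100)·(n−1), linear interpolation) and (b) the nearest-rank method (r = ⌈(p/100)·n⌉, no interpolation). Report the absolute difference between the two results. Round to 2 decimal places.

Sorted: 1.9, 3.0, 3.3, 21.3, 28.7, 30.8, 33.2, 34.4, 35.0, 43.7, 46.8.
n = 11.
(a) r = 8.5; between ranks 8 (34.4) and 9 (35.0): 34.7.
(b) the nearest-rank method: rank 9 → 35.
|34.7 − 35| = 0.3.

0.30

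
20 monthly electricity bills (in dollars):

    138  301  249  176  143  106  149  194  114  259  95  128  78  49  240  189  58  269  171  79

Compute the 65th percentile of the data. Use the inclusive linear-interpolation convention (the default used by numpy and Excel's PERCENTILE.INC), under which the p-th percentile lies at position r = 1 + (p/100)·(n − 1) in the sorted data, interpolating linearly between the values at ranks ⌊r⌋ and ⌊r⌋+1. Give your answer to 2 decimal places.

Sorted: 49, 58, 78, 79, 95, 106, 114, 128, 138, 143, 149, 171, 176, 189, 194, 240, 249, 259, 269, 301.
n = 20.
r = 1 + (65/100)·(20 − 1) = 1 + 12.35 = 13.35.
Rank 13 is 176 and rank 14 is 189.
Interpolate: 176 + 0.35·(189 − 176) = 176 + 0.35·13 = 180.55.

180.55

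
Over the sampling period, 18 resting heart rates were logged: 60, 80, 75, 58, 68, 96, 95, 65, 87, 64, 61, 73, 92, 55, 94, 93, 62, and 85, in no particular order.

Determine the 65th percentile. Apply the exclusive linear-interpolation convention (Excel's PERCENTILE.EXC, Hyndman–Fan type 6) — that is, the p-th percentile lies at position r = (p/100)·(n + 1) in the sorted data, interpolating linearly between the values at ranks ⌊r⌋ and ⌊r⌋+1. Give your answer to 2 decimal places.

Sorted: 55, 58, 60, 61, 62, 64, 65, 68, 73, 75, 80, 85, 87, 92, 93, 94, 95, 96.
n = 18.
r = (65/100)·(18 + 1) = 12.35.
Rank 12 is 85 and rank 13 is 87.
Interpolate: 85 + 0.35·(87 − 85) = 85 + 0.35·2 = 85.7.

85.70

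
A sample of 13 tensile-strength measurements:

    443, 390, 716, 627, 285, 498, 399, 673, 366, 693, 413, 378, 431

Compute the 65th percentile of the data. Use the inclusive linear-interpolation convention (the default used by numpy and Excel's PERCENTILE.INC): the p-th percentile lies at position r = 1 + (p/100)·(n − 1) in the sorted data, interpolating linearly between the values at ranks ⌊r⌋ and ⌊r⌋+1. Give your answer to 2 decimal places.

487.00

Sorted: 285, 366, 378, 390, 399, 413, 431, 443, 498, 627, 673, 693, 716.
n = 13.
r = 1 + (65/100)·(13 − 1) = 1 + 7.8 = 8.8.
Rank 8 is 443 and rank 9 is 498.
Interpolate: 443 + 0.8·(498 − 443) = 443 + 0.8·55 = 487.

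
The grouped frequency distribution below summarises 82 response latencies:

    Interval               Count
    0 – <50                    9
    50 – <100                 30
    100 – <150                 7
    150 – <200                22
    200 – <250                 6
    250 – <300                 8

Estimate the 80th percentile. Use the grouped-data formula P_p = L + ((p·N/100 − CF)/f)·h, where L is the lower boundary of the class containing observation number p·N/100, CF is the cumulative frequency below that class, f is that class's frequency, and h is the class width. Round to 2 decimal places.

N = 82; target position k = 80/100 · 82 = 65.6.
Cumulative frequencies: 9, 39, 46, 68, 74, 82.
Observation 65.6 falls in the class 150 – <200.
L = 150, CF = 46, f = 22, h = 50.
P80 = 150 + ((65.6 − 46)/22)·50 = 150 + 44.5455 = 194.545.

194.55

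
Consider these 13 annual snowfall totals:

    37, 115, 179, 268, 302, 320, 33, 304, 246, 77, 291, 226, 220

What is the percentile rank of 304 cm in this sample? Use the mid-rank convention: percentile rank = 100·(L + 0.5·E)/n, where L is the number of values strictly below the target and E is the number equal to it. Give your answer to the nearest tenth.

88.5

Sorted: 33, 37, 77, 115, 179, 220, 226, 246, 268, 291, 302, 304, 320.
Count below 304: L = 11; count equal: E = 1; n = 13.
Percentile rank = 100·(11 + 0.5·1)/13 = 100·11.5/13 = 88.46.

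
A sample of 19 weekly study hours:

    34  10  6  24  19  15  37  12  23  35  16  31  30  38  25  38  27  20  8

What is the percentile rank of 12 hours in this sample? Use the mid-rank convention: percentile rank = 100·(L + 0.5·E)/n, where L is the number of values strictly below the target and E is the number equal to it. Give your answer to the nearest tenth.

18.4

Sorted: 6, 8, 10, 12, 15, 16, 19, 20, 23, 24, 25, 27, 30, 31, 34, 35, 37, 38, 38.
Count below 12: L = 3; count equal: E = 1; n = 19.
Percentile rank = 100·(3 + 0.5·1)/19 = 100·3.5/19 = 18.42.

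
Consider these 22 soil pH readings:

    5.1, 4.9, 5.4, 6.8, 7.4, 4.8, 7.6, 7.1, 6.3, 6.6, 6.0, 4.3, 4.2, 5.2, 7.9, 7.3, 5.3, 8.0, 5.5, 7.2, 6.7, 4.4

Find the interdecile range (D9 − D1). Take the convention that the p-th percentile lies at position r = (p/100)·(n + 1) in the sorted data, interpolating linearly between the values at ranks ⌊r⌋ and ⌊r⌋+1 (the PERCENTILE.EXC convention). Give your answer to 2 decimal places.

3.48

Sorted: 4.2, 4.3, 4.4, 4.8, 4.9, 5.1, 5.2, 5.3, 5.4, 5.5, 6.0, 6.3, 6.6, 6.7, 6.8, 7.1, 7.2, 7.3, 7.4, 7.6, 7.9, 8.0.
n = 22.
P10: r = 2.3; ranks 2–3 are 4.3, 4.4; interpolating gives 4.33.
P90: r = 20.7; ranks 20–21 are 7.6, 7.9; interpolating gives 7.81.
Difference: 7.81 − 4.33 = 3.48.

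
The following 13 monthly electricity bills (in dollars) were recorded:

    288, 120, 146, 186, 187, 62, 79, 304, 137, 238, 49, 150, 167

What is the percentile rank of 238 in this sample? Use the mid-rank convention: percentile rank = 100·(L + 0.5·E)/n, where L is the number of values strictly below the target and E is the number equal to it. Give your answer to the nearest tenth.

80.8

Sorted: 49, 62, 79, 120, 137, 146, 150, 167, 186, 187, 238, 288, 304.
Count below 238: L = 10; count equal: E = 1; n = 13.
Percentile rank = 100·(10 + 0.5·1)/13 = 100·10.5/13 = 80.77.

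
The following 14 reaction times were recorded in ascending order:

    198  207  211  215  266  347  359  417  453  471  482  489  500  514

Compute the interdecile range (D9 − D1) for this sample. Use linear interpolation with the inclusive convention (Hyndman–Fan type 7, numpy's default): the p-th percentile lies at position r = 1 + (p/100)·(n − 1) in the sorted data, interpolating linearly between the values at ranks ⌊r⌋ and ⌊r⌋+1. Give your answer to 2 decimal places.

288.50

n = 14.
P10: r = 2.3; ranks 2–3 are 207, 211; interpolating gives 208.2.
P90: r = 12.7; ranks 12–13 are 489, 500; interpolating gives 496.7.
Difference: 496.7 − 208.2 = 288.5.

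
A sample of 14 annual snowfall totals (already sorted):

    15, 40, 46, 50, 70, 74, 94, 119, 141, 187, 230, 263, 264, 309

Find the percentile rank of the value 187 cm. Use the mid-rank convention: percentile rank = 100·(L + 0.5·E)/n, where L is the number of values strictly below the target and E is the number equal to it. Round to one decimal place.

67.9

Count below 187: L = 9; count equal: E = 1; n = 14.
Percentile rank = 100·(9 + 0.5·1)/14 = 100·9.5/14 = 67.86.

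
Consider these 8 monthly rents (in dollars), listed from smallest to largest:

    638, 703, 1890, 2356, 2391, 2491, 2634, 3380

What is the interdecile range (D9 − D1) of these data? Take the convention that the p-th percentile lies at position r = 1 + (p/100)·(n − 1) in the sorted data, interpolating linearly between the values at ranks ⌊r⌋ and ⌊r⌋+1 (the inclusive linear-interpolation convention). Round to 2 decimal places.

2174.30

n = 8.
P10: r = 1.7; ranks 1–2 are 638, 703; interpolating gives 683.5.
P90: r = 7.3; ranks 7–8 are 2634, 3380; interpolating gives 2857.8.
Difference: 2857.8 − 683.5 = 2174.3.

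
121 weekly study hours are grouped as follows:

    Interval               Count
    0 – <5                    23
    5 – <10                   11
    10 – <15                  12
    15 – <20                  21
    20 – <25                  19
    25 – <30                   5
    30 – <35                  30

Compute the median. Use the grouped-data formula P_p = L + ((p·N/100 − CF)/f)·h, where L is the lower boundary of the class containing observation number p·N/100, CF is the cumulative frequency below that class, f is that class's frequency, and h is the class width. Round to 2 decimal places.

N = 121; target position k = 50/100 · 121 = 60.5.
Cumulative frequencies: 23, 34, 46, 67, 86, 91, 121.
Observation 60.5 falls in the class 15 – <20.
L = 15, CF = 46, f = 21, h = 5.
P50 = 15 + ((60.5 − 46)/21)·5 = 15 + 3.45238 = 18.4524.

18.45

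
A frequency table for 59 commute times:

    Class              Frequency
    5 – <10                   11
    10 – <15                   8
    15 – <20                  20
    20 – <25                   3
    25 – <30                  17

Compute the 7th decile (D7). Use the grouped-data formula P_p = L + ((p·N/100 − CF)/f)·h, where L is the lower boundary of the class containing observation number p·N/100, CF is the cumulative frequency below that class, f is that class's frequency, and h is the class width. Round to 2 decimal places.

N = 59; target position k = 70/100 · 59 = 41.3.
Cumulative frequencies: 11, 19, 39, 42, 59.
Observation 41.3 falls in the class 20 – <25.
L = 20, CF = 39, f = 3, h = 5.
P70 = 20 + ((41.3 − 39)/3)·5 = 20 + 3.83333 = 23.8333.

23.83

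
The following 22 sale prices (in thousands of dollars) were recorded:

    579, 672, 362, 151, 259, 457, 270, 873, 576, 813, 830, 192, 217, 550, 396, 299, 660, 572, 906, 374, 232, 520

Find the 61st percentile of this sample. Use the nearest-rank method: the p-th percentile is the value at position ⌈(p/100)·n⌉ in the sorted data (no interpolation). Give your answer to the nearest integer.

Sorted: 151, 192, 217, 232, 259, 270, 299, 362, 374, 396, 457, 520, 550, 572, 576, 579, 660, 672, 813, 830, 873, 906.
n = 22.
Position = ⌈61/100 · 22⌉ = ⌈13.42⌉ = 14.
The value at rank 14 is 572.

572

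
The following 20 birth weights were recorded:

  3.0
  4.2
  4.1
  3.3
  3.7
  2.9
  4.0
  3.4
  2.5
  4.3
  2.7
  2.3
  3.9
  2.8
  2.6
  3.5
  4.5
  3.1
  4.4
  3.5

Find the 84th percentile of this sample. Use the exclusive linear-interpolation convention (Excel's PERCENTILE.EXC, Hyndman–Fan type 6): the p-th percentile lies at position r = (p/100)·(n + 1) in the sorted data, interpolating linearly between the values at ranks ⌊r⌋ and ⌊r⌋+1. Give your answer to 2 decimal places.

Sorted: 2.3, 2.5, 2.6, 2.7, 2.8, 2.9, 3.0, 3.1, 3.3, 3.4, 3.5, 3.5, 3.7, 3.9, 4.0, 4.1, 4.2, 4.3, 4.4, 4.5.
n = 20.
r = (84/100)·(20 + 1) = 17.64.
Rank 17 is 4.2 and rank 18 is 4.3.
Interpolate: 4.2 + 0.64·(4.3 − 4.2) = 4.2 + 0.64·0.1 = 4.264.

4.26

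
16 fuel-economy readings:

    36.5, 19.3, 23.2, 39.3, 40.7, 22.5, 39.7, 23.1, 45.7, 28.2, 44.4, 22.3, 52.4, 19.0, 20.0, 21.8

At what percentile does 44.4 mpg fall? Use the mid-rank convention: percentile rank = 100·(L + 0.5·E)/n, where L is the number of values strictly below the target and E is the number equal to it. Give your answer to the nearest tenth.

84.4

Sorted: 19.0, 19.3, 20.0, 21.8, 22.3, 22.5, 23.1, 23.2, 28.2, 36.5, 39.3, 39.7, 40.7, 44.4, 45.7, 52.4.
Count below 44.4: L = 13; count equal: E = 1; n = 16.
Percentile rank = 100·(13 + 0.5·1)/16 = 100·13.5/16 = 84.38.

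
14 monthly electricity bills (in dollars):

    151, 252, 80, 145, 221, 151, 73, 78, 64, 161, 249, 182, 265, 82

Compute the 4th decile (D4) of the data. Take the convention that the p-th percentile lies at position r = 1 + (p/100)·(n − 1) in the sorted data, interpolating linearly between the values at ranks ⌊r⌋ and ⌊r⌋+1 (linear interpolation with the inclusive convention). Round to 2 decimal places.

146.20

Sorted: 64, 73, 78, 80, 82, 145, 151, 151, 161, 182, 221, 249, 252, 265.
n = 14.
r = 1 + (40/100)·(14 − 1) = 1 + 5.2 = 6.2.
Rank 6 is 145 and rank 7 is 151.
Interpolate: 145 + 0.2·(151 − 145) = 145 + 0.2·6 = 146.2.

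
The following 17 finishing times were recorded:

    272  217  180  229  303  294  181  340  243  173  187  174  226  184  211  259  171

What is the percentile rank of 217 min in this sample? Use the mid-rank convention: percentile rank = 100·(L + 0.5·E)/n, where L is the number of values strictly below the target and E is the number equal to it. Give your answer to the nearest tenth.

50.0

Sorted: 171, 173, 174, 180, 181, 184, 187, 211, 217, 226, 229, 243, 259, 272, 294, 303, 340.
Count below 217: L = 8; count equal: E = 1; n = 17.
Percentile rank = 100·(8 + 0.5·1)/17 = 100·8.5/17 = 50.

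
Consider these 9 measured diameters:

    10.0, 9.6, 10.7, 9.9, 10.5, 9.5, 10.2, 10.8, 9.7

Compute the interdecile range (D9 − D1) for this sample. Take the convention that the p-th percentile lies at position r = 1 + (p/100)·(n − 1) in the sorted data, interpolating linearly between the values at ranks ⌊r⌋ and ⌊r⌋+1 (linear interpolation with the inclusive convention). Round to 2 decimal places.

1.14

Sorted: 9.5, 9.6, 9.7, 9.9, 10.0, 10.2, 10.5, 10.7, 10.8.
n = 9.
P10: r = 1.8; ranks 1–2 are 9.5, 9.6; interpolating gives 9.58.
P90: r = 8.2; ranks 8–9 are 10.7, 10.8; interpolating gives 10.72.
Difference: 10.72 − 9.58 = 1.14.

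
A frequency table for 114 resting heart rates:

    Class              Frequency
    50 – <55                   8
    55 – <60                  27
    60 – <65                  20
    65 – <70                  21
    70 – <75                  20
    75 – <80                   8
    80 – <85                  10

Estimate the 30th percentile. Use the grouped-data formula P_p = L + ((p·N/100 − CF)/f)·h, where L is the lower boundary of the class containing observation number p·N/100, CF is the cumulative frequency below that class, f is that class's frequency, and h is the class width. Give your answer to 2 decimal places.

59.85

N = 114; target position k = 30/100 · 114 = 34.2.
Cumulative frequencies: 8, 35, 55, 76, 96, 104, 114.
Observation 34.2 falls in the class 55 – <60.
L = 55, CF = 8, f = 27, h = 5.
P30 = 55 + ((34.2 − 8)/27)·5 = 55 + 4.85185 = 59.8519.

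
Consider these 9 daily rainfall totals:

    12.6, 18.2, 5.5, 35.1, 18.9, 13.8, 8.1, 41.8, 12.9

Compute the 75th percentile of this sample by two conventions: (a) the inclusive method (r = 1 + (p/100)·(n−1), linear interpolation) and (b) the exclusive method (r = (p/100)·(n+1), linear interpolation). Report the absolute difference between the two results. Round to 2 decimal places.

8.10

Sorted: 5.5, 8.1, 12.6, 12.9, 13.8, 18.2, 18.9, 35.1, 41.8.
n = 9.
(a) r = 7 → value at rank 7 = 18.9.
(b) r = 7.5; between ranks 7 (18.9) and 8 (35.1): 27.
|18.9 − 27| = 8.1.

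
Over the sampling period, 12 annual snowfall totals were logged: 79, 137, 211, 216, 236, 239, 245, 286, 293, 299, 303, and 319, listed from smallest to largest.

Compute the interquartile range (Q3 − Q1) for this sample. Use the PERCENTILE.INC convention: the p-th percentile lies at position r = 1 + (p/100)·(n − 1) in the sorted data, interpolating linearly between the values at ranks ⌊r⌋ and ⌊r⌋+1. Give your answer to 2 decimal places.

79.75

n = 12.
P25: r = 3.75; ranks 3–4 are 211, 216; interpolating gives 214.75.
P75: r = 9.25; ranks 9–10 are 293, 299; interpolating gives 294.5.
Difference: 294.5 − 214.75 = 79.75.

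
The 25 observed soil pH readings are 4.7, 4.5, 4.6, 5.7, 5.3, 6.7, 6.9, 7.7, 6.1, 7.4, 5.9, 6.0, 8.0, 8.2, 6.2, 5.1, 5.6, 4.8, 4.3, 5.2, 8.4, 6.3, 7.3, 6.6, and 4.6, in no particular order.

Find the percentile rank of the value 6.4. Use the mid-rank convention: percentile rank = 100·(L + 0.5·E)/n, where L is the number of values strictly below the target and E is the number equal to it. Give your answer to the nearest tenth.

Sorted: 4.3, 4.5, 4.6, 4.6, 4.7, 4.8, 5.1, 5.2, 5.3, 5.6, 5.7, 5.9, 6.0, 6.1, 6.2, 6.3, 6.6, 6.7, 6.9, 7.3, 7.4, 7.7, 8.0, 8.2, 8.4.
Count below 6.4: L = 16; count equal: E = 0; n = 25.
Percentile rank = 100·(16 + 0.5·0)/25 = 100·16/25 = 64.

64.0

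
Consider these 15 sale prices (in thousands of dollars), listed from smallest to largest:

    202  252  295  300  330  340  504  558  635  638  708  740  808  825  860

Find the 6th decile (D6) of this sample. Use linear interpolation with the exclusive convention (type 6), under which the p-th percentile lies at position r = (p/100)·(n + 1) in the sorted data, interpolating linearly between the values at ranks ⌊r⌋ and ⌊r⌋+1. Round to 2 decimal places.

n = 15.
r = (60/100)·(15 + 1) = 9.6.
Rank 9 is 635 and rank 10 is 638.
Interpolate: 635 + 0.6·(638 − 635) = 635 + 0.6·3 = 636.8.

636.80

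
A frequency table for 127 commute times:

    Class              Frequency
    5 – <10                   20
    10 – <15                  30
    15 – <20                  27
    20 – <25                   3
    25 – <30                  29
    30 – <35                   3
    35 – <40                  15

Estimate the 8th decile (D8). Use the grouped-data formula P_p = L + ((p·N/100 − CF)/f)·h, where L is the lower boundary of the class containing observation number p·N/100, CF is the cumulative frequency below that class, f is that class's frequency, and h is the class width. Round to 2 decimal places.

28.72

N = 127; target position k = 80/100 · 127 = 101.6.
Cumulative frequencies: 20, 50, 77, 80, 109, 112, 127.
Observation 101.6 falls in the class 25 – <30.
L = 25, CF = 80, f = 29, h = 5.
P80 = 25 + ((101.6 − 80)/29)·5 = 25 + 3.72414 = 28.7241.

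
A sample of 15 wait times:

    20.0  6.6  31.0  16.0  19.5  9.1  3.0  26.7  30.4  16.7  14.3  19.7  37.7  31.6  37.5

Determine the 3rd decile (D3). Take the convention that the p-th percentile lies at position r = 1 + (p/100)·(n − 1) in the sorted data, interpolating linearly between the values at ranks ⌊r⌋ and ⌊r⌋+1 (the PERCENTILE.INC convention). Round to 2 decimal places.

Sorted: 3.0, 6.6, 9.1, 14.3, 16.0, 16.7, 19.5, 19.7, 20.0, 26.7, 30.4, 31.0, 31.6, 37.5, 37.7.
n = 15.
r = 1 + (30/100)·(15 − 1) = 1 + 4.2 = 5.2.
Rank 5 is 16.0 and rank 6 is 16.7.
Interpolate: 16.0 + 0.2·(16.7 − 16.0) = 16.0 + 0.2·0.7 = 16.14.

16.14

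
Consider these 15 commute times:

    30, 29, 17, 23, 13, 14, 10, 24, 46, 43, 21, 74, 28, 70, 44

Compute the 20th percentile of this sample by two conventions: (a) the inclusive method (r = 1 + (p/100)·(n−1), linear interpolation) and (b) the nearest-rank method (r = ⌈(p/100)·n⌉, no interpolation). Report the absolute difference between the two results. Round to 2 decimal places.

Sorted: 10, 13, 14, 17, 21, 23, 24, 28, 29, 30, 43, 44, 46, 70, 74.
n = 15.
(a) r = 3.8; between ranks 3 (14) and 4 (17): 16.4.
(b) the nearest-rank method: rank 3 → 14.
|16.4 − 14| = 2.4.

2.40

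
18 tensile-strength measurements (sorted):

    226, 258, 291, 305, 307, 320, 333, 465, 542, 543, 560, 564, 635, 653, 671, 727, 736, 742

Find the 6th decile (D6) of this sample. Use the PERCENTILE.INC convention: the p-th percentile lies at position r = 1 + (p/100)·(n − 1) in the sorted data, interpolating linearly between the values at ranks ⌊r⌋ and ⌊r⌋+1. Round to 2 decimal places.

560.80

n = 18.
r = 1 + (60/100)·(18 − 1) = 1 + 10.2 = 11.2.
Rank 11 is 560 and rank 12 is 564.
Interpolate: 560 + 0.2·(564 − 560) = 560 + 0.2·4 = 560.8.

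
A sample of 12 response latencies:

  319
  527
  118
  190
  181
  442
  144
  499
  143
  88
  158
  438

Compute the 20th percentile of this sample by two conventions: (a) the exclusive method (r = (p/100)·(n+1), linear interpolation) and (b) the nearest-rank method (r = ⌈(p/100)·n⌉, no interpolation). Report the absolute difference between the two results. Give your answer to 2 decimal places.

10.00

Sorted: 88, 118, 143, 144, 158, 181, 190, 319, 438, 442, 499, 527.
n = 12.
(a) r = 2.6; between ranks 2 (118) and 3 (143): 133.
(b) the nearest-rank method: rank 3 → 143.
|133 − 143| = 10.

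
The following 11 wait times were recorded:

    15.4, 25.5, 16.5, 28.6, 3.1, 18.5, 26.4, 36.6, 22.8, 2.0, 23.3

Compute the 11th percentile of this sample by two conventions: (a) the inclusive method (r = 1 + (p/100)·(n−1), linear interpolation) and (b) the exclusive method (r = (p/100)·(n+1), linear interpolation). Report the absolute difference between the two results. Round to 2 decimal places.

1.98

Sorted: 2.0, 3.1, 15.4, 16.5, 18.5, 22.8, 23.3, 25.5, 26.4, 28.6, 36.6.
n = 11.
(a) r = 2.1; between ranks 2 (3.1) and 3 (15.4): 4.33.
(b) r = 1.32; between ranks 1 (2.0) and 2 (3.1): 2.352.
|4.33 − 2.352| = 1.978.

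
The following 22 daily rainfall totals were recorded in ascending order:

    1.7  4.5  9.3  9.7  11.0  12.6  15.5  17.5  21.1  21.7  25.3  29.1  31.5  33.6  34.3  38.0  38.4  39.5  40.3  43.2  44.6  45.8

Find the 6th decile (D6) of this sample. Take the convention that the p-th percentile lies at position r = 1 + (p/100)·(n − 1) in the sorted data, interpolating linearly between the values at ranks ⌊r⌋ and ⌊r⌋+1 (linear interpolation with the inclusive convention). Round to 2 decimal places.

n = 22.
r = 1 + (60/100)·(22 − 1) = 1 + 12.6 = 13.6.
Rank 13 is 31.5 and rank 14 is 33.6.
Interpolate: 31.5 + 0.6·(33.6 − 31.5) = 31.5 + 0.6·2.1 = 32.76.

32.76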